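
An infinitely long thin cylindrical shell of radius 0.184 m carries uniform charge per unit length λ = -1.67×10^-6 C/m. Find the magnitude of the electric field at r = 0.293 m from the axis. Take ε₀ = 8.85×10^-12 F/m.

Choose a coaxial cylinder of radius r = 0.293 m (arbitrary length L) as the Gaussian surface (r > 0.184 m).
The full line charge is enclosed: λ_enc = -1.67×10^-6 C/m.
Applying ∮E·dA = Q_enc/ε₀ with the end caps contributing no flux:
E = |λ_enc|/(2πε₀r) = (1.67e-6)/(2π·8.85×10^-12·0.293) = 1.03×10^5 N/C.

E = 1.03×10^5 N/C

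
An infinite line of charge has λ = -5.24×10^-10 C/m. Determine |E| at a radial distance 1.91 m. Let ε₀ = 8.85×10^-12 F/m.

|E| ≈ 4.93 N/C

Coaxial Gaussian cylinder, radius r = 1.91 m, length L.
Q_enc = λL, so λ_enc = -5.24e-10 C/m.
Gauss's law: E·2πrL = λ_enc L/ε₀.
E = |λ_enc|/(2πε₀r) = (5.24×10^-10)/(2π·8.85×10^-12·1.91) = 4.93 N/C.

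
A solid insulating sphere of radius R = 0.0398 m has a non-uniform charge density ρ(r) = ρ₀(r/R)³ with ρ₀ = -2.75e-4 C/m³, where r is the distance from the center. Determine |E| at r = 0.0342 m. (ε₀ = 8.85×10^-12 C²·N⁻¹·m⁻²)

Take a concentric spherical Gaussian surface of radius r = 0.0342 m (r < R).
Integrate the density: Q_enc = 4π ∫₀^r ρ₀(r'/R)^3 r'² dr' = 4πρ₀ r^6/(6·R³) = -1.462×10^-8 C.
Gauss's law: E·4πr² = Q_enc/ε₀.
E = |Q_enc|/(4πε₀r²) = (1.462×10^-8)/(4π·8.85×10^-12·(0.0342)²) = 1.12×10^5 N/C.

|E| ≈ 1.12e5 V/m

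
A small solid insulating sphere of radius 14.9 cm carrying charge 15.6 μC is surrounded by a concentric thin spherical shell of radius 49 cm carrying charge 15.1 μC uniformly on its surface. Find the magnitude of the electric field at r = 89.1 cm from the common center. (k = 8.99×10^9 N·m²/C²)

E = 3.48e5 V/m

Symmetry ⇒ E = E(r) r̂. Gaussian sphere of radius r = 89.1 cm (r > 49 cm, enclosing both).
Q_enc = (15.6 μC) + (15.1 μC) = 3.07×10^-5 C.
By Gauss's law, ∮E·dA = E·4πr² = Q_enc/ε₀.
E = k|Q_enc|/r² = (8.99×10^9)(3.07e-5)/(0.891)² = 3.48×10^5 N/C.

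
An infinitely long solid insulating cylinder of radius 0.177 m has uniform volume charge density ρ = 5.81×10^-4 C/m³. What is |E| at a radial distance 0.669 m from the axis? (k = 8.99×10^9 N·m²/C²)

|E| ≈ 1.54×10^6 V/m

Choose a coaxial cylinder of radius r = 0.669 m (arbitrary length L) as the Gaussian surface (r > 0.177 m, full cross-section enclosed).
λ_enc = ρ·πR² = (5.81e-4)π(0.177)² = 5.718×10^-5 C/m.
Applying ∮E·dA = Q_enc/ε₀ with the end caps contributing no flux:
E = 2k|λ_enc|/r = 2(8.99×10^9)(5.718e-5)/(0.669) = 1.54×10^6 N/C.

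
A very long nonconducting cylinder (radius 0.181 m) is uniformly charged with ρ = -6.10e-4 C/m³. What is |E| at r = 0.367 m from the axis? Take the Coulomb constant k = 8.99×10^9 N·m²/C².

E = 3.08×10^6 N/C

Coaxial Gaussian cylinder, radius r = 0.367 m, length L (r > 0.181 m, full cross-section enclosed).
λ_enc = ρ·πR² = (-6.10×10^-4)π(0.181)² = -6.278×10^-5 C/m.
Since E is radial and uniform over the curved surface, Φ = E·2πrL = Q_enc/ε₀ = λ_enc L/ε₀.
E = 2k|λ_enc|/r = 2(8.99×10^9)(6.278×10^-5)/(0.367) = 3.08×10^6 N/C.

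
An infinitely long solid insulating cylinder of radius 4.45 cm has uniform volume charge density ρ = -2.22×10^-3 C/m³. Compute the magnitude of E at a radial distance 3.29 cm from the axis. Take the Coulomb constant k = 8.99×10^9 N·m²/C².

|E| = 4.13×10^6 N/C

By cylindrical symmetry E is radial; use a coaxial Gaussian cylinder of radius 3.29 cm and length L (r < R).
Enclosed charge per unit length: λ_enc = ρ·πr² = (-2.22×10^-3)π(0.0329)² = -7.549×10^-6 C/m.
By Gauss's law (flux through the curved wall only), E·2πrL = λ_enc L/ε₀.
E = 2k|λ_enc|/r = 2(8.99×10^9)(7.549×10^-6)/(0.0329) = 4.13×10^6 N/C.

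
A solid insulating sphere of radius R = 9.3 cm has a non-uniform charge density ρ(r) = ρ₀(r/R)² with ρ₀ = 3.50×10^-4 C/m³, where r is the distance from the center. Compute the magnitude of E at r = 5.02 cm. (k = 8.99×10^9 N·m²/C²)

Use a concentric Gaussian sphere at r = 5.02 cm (r < R).
Q_enc = ∫₀^r ρ(r')·4πr'² dr' = (4πρ₀/R²) ∫₀^r r'^4 dr' = 4πρ₀ r^5/(5·R²) = 3.242e-8 C.
By Gauss's law, ∮E·dA = E·4πr² = Q_enc/ε₀.
E = k|Q_enc|/r² = (8.99×10^9)(3.242×10^-8)/(0.0502)² = 1.16e5 N/C.

E = 1.16×10^5 V/m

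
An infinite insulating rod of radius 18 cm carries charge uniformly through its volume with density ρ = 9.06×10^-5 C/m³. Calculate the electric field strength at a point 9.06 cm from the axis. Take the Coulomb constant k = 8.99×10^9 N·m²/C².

E = 4.64×10^5 V/m

Coaxial Gaussian cylinder, radius r = 9.06 cm, length L (r < R).
Charge inside radius r per length L is ρ·πr²·L, so λ_enc = ρπr² = 2.336×10^-6 C/m.
Applying ∮E·dA = Q_enc/ε₀ with the end caps contributing no flux:
E = 2k|λ_enc|/r = 2(8.99×10^9)(2.336×10^-6)/(0.0906) = 4.64×10^5 N/C.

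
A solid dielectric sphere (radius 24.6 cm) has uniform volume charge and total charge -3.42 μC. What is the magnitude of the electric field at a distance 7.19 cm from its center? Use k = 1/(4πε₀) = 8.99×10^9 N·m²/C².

|E| ≈ 1.48×10^5 N/C

Take a concentric spherical Gaussian surface of radius r = 7.19 cm (r < R).
For a uniform sphere the enclosed fraction is (r/R)³, so Q_enc = (-3.42 μC)(0.0719/0.246)³ = -8.539×10^-8 C.
Gauss's law: E·4πr² = Q_enc/ε₀.
E = k|Q_enc|/r² = (8.99×10^9)(8.539×10^-8)/(0.0719)² = 1.48×10^5 N/C.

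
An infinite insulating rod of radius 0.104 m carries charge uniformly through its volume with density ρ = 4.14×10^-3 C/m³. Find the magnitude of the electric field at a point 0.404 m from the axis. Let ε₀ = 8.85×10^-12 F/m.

Take a coaxial cylindrical Gaussian surface of radius r = 0.404 m and length L (r > 0.104 m, full cross-section enclosed).
λ_enc = ρ·πR² = (4.14×10^-3)π(0.104)² = 1.407e-4 C/m.
Gauss's law: E·2πrL = λ_enc L/ε₀.
E = |λ_enc|/(2πε₀r) = (1.407×10^-4)/(2π·8.85×10^-12·0.404) = 6.26e6 N/C.

E = 6.26e6 V/m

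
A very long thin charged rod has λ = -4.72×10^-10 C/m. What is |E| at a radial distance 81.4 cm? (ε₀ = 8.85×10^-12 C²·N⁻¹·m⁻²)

Choose a coaxial cylinder of radius r = 81.4 cm (arbitrary length L) as the Gaussian surface.
Q_enc = λL, so λ_enc = -4.72×10^-10 C/m.
Applying ∮E·dA = Q_enc/ε₀ with the end caps contributing no flux:
E = |λ_enc|/(2πε₀r) = (4.72e-10)/(2π·8.85×10^-12·0.814) = 10.4 N/C.

|E| = 10.4 V/m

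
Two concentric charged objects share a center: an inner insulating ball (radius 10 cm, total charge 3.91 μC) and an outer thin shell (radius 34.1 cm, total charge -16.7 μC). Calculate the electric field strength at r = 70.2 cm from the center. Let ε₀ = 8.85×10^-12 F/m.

|E| ≈ 2.33×10^5 N/C

Take a concentric spherical Gaussian surface of radius r = 70.2 cm (r > 34.1 cm, enclosing both).
Q_enc = (3.91 μC) + (-16.7 μC) = -1.279×10^-5 C.
Gauss's law: E·4πr² = Q_enc/ε₀.
E = |Q_enc|/(4πε₀r²) = (1.279×10^-5)/(4π·8.85×10^-12·(0.702)²) = 2.33×10^5 N/C.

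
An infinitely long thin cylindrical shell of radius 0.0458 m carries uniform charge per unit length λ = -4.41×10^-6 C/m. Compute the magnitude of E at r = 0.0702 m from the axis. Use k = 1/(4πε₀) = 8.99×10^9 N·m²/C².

Take a coaxial cylindrical Gaussian surface of radius r = 0.0702 m and length L (r > 0.0458 m).
The full line charge is enclosed: λ_enc = -4.41×10^-6 C/m.
Since E is radial and uniform over the curved surface, Φ = E·2πrL = Q_enc/ε₀ = λ_enc L/ε₀.
E = 2k|λ_enc|/r = 2(8.99×10^9)(4.41×10^-6)/(0.0702) = 1.13×10^6 N/C.

1.13×10^6 N/C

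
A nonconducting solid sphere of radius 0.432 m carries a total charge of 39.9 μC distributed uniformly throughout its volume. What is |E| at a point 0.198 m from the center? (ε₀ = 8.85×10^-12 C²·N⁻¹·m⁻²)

|E| ≈ 8.81e5 N/C

Symmetry ⇒ E = E(r) r̂. Gaussian sphere of radius r = 0.198 m (r < R).
For a uniform sphere the enclosed fraction is (r/R)³, so Q_enc = (39.9 μC)(0.198/0.432)³ = 3.842e-6 C.
Gauss's law: E·4πr² = Q_enc/ε₀.
E = |Q_enc|/(4πε₀r²) = (3.842e-6)/(4π·8.85×10^-12·(0.198)²) = 8.81×10^5 N/C.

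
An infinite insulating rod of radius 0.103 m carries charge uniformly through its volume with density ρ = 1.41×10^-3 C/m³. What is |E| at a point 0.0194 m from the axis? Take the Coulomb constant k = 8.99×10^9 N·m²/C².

Coaxial Gaussian cylinder, radius r = 0.0194 m, length L (r < R).
Enclosed charge per unit length: λ_enc = ρ·πr² = (1.41e-3)π(0.0194)² = 1.667×10^-6 C/m.
Applying ∮E·dA = Q_enc/ε₀ with the end caps contributing no flux:
E = 2k|λ_enc|/r = 2(8.99×10^9)(1.667e-6)/(0.0194) = 1.55×10^6 N/C.

|E| ≈ 1.55×10^6 N/C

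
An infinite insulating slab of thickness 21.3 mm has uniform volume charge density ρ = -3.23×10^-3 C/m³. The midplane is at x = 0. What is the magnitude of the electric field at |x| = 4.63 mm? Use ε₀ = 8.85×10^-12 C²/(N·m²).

|E| = 1.69×10^6 V/m

By symmetry E is perpendicular to the slab. A Gaussian pillbox from −4.63 mm to +4.63 mm (face area A) lies entirely within the slab.
Q_enc = ρ·(2x)·A and flux = 2EA, so 2EA = 2ρxA/ε₀ ⇒ E = |ρ|x/ε₀.
E = (3.23×10^-3)(0.00463)/(8.85×10^-12) = 1.69×10^6 N/C.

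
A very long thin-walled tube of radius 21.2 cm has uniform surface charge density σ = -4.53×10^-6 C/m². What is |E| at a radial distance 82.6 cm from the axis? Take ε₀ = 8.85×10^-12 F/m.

Take a coaxial cylindrical Gaussian surface of radius r = 82.6 cm and length L (r > 21.2 cm).
The whole shell is enclosed: λ_enc = σ·2πR = (-4.53e-6)·2π·(0.212) = -6.034e-6 C/m.
Applying ∮E·dA = Q_enc/ε₀ with the end caps contributing no flux:
E = |λ_enc|/(2πε₀r) = (6.034e-6)/(2π·8.85×10^-12·0.826) = 1.31×10^5 N/C.

1.31×10^5 N/C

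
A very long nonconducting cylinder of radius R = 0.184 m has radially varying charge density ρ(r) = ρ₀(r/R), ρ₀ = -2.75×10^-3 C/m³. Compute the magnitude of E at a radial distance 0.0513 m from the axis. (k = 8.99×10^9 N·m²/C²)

By cylindrical symmetry E is radial; use a coaxial Gaussian cylinder of radius 0.0513 m and length L (r < R).
Integrating ρ over the cross-section to radius r: λ_enc = (2πρ₀/R) ∫₀^r r'^2 dr' = 2πρ₀ r^3/(3·R) = -4.226×10^-6 C/m.
Gauss's law: E·2πrL = λ_enc L/ε₀.
E = 2k|λ_enc|/r = 2(8.99×10^9)(4.226×10^-6)/(0.0513) = 1.48×10^6 N/C.

E ≈ 1.48e6 V/m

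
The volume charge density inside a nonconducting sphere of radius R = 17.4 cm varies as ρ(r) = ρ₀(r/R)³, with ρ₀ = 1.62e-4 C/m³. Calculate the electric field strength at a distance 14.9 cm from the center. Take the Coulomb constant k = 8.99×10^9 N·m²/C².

2.85e5 V/m

Use a concentric Gaussian sphere at r = 14.9 cm (r < R).
Q_enc = ∫₀^r ρ(r')·4πr'² dr' = (4πρ₀/R³) ∫₀^r r'^5 dr' = 4πρ₀ r^6/(6·R³) = 7.048×10^-7 C.
Applying ∮E·dA = Q_enc/ε₀ with Φ = E(4πr²):
E = k|Q_enc|/r² = (8.99×10^9)(7.048×10^-7)/(0.149)² = 2.85×10^5 N/C.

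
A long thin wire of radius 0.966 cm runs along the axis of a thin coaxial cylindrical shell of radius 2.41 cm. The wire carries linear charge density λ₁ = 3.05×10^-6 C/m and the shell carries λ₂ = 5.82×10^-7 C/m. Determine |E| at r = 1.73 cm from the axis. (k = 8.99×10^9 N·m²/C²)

|E| = 3.17×10^6 V/m

Choose a coaxial cylinder of radius r = 1.73 cm (arbitrary length L) as the Gaussian surface (between the conductors, 0.966 cm < r < 2.41 cm).
The shell at 2.41 cm lies outside the Gaussian surface, so λ_enc = λ₁ = 3.05×10^-6 C/m.
Since E is radial and uniform over the curved surface, Φ = E·2πrL = Q_enc/ε₀ = λ_enc L/ε₀.
E = 2k|λ_enc|/r = 2(8.99×10^9)(3.05e-6)/(0.0173) = 3.17×10^6 N/C.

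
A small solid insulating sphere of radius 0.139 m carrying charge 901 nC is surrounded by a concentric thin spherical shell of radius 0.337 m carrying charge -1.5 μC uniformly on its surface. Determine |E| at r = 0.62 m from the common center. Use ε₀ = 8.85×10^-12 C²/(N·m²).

E ≈ 1.40×10^4 N/C

Use a concentric Gaussian sphere at r = 0.62 m (r > 0.337 m, enclosing both).
Q_enc = (901 nC) + (-1.5 μC) = -5.99×10^-7 C.
Since E is radial and uniform over the Gaussian sphere, Φ = E·4πr² = Q_enc/ε₀.
E = |Q_enc|/(4πε₀r²) = (5.99×10^-7)/(4π·8.85×10^-12·(0.62)²) = 1.40×10^4 N/C.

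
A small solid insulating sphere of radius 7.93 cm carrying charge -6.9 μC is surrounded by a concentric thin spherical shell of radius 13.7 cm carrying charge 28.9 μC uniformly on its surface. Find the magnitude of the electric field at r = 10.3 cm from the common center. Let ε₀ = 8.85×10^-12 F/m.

Use a concentric Gaussian sphere at r = 10.3 cm (between the bodies, 7.93 cm < r < 13.7 cm).
The shell at 13.7 cm lies outside the Gaussian surface, so Q_enc = -6.9 μC = -6.90×10^-6 C.
Gauss's law: E·4πr² = Q_enc/ε₀.
E = |Q_enc|/(4πε₀r²) = (6.90e-6)/(4π·8.85×10^-12·(0.103)²) = 5.85e6 N/C.

E ≈ 5.85×10^6 N/C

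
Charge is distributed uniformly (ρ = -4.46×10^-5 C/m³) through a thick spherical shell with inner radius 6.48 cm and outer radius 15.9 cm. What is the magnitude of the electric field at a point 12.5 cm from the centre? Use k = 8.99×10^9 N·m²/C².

By spherical symmetry E is radial; choose a Gaussian sphere of radius r = 12.5 cm (within the shell material, 6.48 cm < r < 15.9 cm).
Only the shell between 6.48 cm and r is enclosed: Q_enc = ρ·(4π/3)(r³ − a³) = (-4.46×10^-5)·(4π/3)·((0.125)³ − (0.0648)³) = -3.14×10^-7 C.
Since E is radial and uniform over the Gaussian sphere, Φ = E·4πr² = Q_enc/ε₀.
E = k|Q_enc|/r² = (8.99×10^9)(3.14×10^-7)/(0.125)² = 1.81e5 N/C.

E = 1.81×10^5 V/m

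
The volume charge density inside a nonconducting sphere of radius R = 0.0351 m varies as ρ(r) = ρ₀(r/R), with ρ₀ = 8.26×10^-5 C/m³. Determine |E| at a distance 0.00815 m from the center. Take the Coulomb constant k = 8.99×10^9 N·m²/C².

E = 4.41×10^3 N/C

By spherical symmetry E is radial; choose a Gaussian sphere of radius r = 0.00815 m (r < R).
Integrate the density: Q_enc = 4π ∫₀^r ρ₀(r'/R)^1 r'² dr' = 4πρ₀ r^4/(4·R) = 3.262×10^-11 C.
By Gauss's law, ∮E·dA = E·4πr² = Q_enc/ε₀.
E = k|Q_enc|/r² = (8.99×10^9)(3.262×10^-11)/(0.00815)² = 4.41×10^3 N/C.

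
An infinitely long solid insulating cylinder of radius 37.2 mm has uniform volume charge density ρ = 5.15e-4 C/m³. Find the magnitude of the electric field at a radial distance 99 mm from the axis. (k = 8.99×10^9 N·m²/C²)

E = 4.07×10^5 V/m

Choose a coaxial cylinder of radius r = 99 mm (arbitrary length L) as the Gaussian surface (r > 37.2 mm, full cross-section enclosed).
λ_enc = ρ·πR² = (5.15×10^-4)π(0.0372)² = 2.239e-6 C/m.
By Gauss's law (flux through the curved wall only), E·2πrL = λ_enc L/ε₀.
E = 2k|λ_enc|/r = 2(8.99×10^9)(2.239×10^-6)/(0.099) = 4.07×10^5 N/C.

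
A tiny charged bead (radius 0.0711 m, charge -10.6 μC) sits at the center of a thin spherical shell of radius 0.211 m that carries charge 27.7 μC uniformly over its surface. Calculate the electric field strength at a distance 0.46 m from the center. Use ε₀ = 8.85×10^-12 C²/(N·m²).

Use a concentric Gaussian sphere at r = 0.46 m (r > 0.211 m, enclosing both).
Q_enc = (-10.6 μC) + (27.7 μC) = 1.71e-5 C.
By Gauss's law, ∮E·dA = E·4πr² = Q_enc/ε₀.
E = |Q_enc|/(4πε₀r²) = (1.71×10^-5)/(4π·8.85×10^-12·(0.46)²) = 7.27×10^5 N/C.

E = 7.27×10^5 V/m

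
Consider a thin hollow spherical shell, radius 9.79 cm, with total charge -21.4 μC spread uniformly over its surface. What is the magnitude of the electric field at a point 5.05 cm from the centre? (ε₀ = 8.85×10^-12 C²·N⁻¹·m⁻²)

E = 0

Use a concentric Gaussian sphere at r = 5.05 cm (inside the shell, r < 9.79 cm).
All the charge is outside the Gaussian surface: Q_enc = 0, hence E = 0 everywhere inside the shell.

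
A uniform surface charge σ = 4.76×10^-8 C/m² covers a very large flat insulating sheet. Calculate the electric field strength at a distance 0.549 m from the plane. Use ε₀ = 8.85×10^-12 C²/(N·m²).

|E| = 2.69×10^3 N/C

Choose a cylindrical pillbox piercing the sheet, end faces (area A) parallel to it.
Flux Φ = 2EA and Q_enc = σA, so 2EA = σA/ε₀ ⇒ E = |σ|/(2ε₀), independent of distance.
E = |σ|/(2ε₀) = (4.76e-8)/(2·8.85×10^-12) = 2.69e3 N/C.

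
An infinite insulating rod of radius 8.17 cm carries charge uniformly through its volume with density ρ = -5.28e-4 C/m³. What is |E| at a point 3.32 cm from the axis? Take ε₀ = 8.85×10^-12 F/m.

Choose a coaxial cylinder of radius r = 3.32 cm (arbitrary length L) as the Gaussian surface (r < R).
Enclosed charge per unit length: λ_enc = ρ·πr² = (-5.28e-4)π(0.0332)² = -1.828×10^-6 C/m.
Since E is radial and uniform over the curved surface, Φ = E·2πrL = Q_enc/ε₀ = λ_enc L/ε₀.
E = |λ_enc|/(2πε₀r) = (1.828e-6)/(2π·8.85×10^-12·0.0332) = 9.90×10^5 N/C.

|E| = 9.90×10^5 N/C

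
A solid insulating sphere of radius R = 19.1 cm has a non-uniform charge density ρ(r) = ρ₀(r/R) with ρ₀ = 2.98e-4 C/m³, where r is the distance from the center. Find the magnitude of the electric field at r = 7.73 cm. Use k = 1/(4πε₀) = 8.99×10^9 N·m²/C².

Take a concentric spherical Gaussian surface of radius r = 7.73 cm (r < R).
Q_enc = ∫₀^r ρ(r')·4πr'² dr' = (4πρ₀/R) ∫₀^r r'^3 dr' = 4πρ₀ r^4/(4·R) = 1.75×10^-7 C.
By Gauss's law, ∮E·dA = E·4πr² = Q_enc/ε₀.
E = k|Q_enc|/r² = (8.99×10^9)(1.75×10^-7)/(0.0773)² = 2.63e5 N/C.

E = 2.63×10^5 V/m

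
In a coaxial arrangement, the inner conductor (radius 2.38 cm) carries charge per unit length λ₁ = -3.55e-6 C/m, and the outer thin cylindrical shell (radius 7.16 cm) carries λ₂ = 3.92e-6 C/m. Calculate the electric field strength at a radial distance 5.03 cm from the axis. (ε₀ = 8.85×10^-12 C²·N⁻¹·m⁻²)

1.27e6 V/m

Take a coaxial cylindrical Gaussian surface of radius r = 5.03 cm and length L (between the conductors, 2.38 cm < r < 7.16 cm).
The shell at 7.16 cm lies outside the Gaussian surface, so λ_enc = λ₁ = -3.55×10^-6 C/m.
By Gauss's law (flux through the curved wall only), E·2πrL = λ_enc L/ε₀.
E = |λ_enc|/(2πε₀r) = (3.55×10^-6)/(2π·8.85×10^-12·0.0503) = 1.27×10^6 N/C.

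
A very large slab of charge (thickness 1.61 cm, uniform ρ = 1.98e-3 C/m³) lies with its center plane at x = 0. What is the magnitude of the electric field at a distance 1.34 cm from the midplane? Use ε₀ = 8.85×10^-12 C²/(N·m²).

The point |x| = 1.34 cm lies outside the slab (half-thickness 0.00805 m). A symmetric pillbox spanning the full slab encloses Q_enc = ρ·d·A.
Flux = 2EA ⇒ E = |ρ|d/(2ε₀), independent of distance outside.
E = (1.98×10^-3)(0.0161)/(2·8.85×10^-12) = 1.80e6 N/C.

E ≈ 1.80e6 N/C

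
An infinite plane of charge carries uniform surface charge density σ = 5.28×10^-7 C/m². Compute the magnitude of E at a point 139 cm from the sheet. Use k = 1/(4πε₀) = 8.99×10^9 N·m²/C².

E = 2.98e4 V/m

Choose a cylindrical pillbox piercing the sheet, end faces (area A) parallel to it.
Only the two end caps contribute flux: Φ = 2EA. With Q_enc = σA, Gauss's law gives E = |σ|/(2ε₀).
E = 2πk|σ| = 2π(8.99×10^9)(5.28×10^-7) = 2.98×10^4 N/C.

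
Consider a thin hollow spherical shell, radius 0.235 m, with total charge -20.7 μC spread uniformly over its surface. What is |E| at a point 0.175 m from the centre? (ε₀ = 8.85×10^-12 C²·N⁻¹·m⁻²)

By spherical symmetry E is radial; choose a Gaussian sphere of radius r = 0.175 m (inside the shell, r < 0.235 m).
All the charge is outside the Gaussian surface: Q_enc = 0, hence E = 0 everywhere inside the shell.

E = 0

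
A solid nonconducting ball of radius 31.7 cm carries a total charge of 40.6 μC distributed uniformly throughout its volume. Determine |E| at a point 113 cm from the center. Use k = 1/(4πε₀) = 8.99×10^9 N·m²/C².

E ≈ 2.86×10^5 V/m

By spherical symmetry E is radial; choose a Gaussian sphere of radius r = 113 cm (r > R, so the entire charge is enclosed).
Q_enc = 40.6 μC = 4.06×10^-5 C.
Since E is radial and uniform over the Gaussian sphere, Φ = E·4πr² = Q_enc/ε₀.
E = k|Q_enc|/r² = (8.99×10^9)(4.06×10^-5)/(1.13)² = 2.86e5 N/C.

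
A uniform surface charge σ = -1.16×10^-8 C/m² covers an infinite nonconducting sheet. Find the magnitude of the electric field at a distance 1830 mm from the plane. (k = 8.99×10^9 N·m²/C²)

|E| ≈ 655 V/m

By planar symmetry E is perpendicular to the sheet and uniform; use a Gaussian pillbox with flat faces of area A on each side of the sheet.
Flux Φ = 2EA and Q_enc = σA, so 2EA = σA/ε₀ ⇒ E = |σ|/(2ε₀), independent of distance.
E = 2πk|σ| = 2π(8.99×10^9)(1.16×10^-8) = 655 N/C.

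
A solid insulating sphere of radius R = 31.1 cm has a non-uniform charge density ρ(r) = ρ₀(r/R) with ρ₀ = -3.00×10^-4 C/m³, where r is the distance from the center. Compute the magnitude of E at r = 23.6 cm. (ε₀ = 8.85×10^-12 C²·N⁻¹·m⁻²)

By spherical symmetry E is radial; choose a Gaussian sphere of radius r = 23.6 cm (r < R).
Integrate the density: Q_enc = 4π ∫₀^r ρ₀(r'/R)^1 r'² dr' = 4πρ₀ r^4/(4·R) = -9.401×10^-6 C.
Gauss's law: E·4πr² = Q_enc/ε₀.
E = |Q_enc|/(4πε₀r²) = (9.401×10^-6)/(4π·8.85×10^-12·(0.236)²) = 1.52×10^6 N/C.

1.52×10^6 N/C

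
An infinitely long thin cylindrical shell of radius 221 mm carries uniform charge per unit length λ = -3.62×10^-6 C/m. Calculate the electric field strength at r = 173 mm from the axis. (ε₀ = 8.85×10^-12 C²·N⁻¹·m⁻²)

By cylindrical symmetry E is radial; use a coaxial Gaussian cylinder of radius 173 mm and length L (r < 221 mm, inside the shell).
No charge is enclosed, so Gauss's law gives E·2πrL = 0 ⇒ E = 0.

E = 0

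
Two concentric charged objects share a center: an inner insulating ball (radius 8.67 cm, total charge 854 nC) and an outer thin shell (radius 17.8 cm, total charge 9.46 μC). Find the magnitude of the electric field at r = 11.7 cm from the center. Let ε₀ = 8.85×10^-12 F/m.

Symmetry ⇒ E = E(r) r̂. Gaussian sphere of radius r = 11.7 cm (between the bodies, 8.67 cm < r < 17.8 cm).
The shell at 17.8 cm lies outside the Gaussian surface, so Q_enc = 854 nC = 8.54×10^-7 C.
Applying ∮E·dA = Q_enc/ε₀ with Φ = E(4πr²):
E = |Q_enc|/(4πε₀r²) = (8.54×10^-7)/(4π·8.85×10^-12·(0.117)²) = 5.61e5 N/C.

|E| = 5.61×10^5 N/C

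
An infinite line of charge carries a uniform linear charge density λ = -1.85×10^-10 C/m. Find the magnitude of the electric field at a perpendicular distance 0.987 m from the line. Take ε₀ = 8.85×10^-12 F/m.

By cylindrical symmetry E is radial; use a coaxial Gaussian cylinder of radius 0.987 m and length L.
Q_enc = λL, so λ_enc = -1.85×10^-10 C/m.
Gauss's law: E·2πrL = λ_enc L/ε₀.
E = |λ_enc|/(2πε₀r) = (1.85×10^-10)/(2π·8.85×10^-12·0.987) = 3.37 N/C.

|E| = 3.37 N/C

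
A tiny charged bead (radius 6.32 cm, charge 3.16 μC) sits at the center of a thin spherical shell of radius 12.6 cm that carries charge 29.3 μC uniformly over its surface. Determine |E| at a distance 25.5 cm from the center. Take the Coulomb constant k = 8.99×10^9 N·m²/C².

By spherical symmetry E is radial; choose a Gaussian sphere of radius r = 25.5 cm (r > 12.6 cm, enclosing both).
Q_enc = (3.16 μC) + (29.3 μC) = 3.246×10^-5 C.
Gauss's law: E·4πr² = Q_enc/ε₀.
E = k|Q_enc|/r² = (8.99×10^9)(3.246×10^-5)/(0.255)² = 4.49×10^6 N/C.

E = 4.49×10^6 N/C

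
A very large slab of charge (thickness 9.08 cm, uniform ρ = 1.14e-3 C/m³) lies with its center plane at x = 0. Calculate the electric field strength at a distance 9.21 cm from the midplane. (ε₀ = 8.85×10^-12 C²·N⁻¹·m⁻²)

|E| = 5.85×10^6 V/m

The point |x| = 9.21 cm lies outside the slab (half-thickness 0.0454 m). A symmetric pillbox spanning the full slab encloses Q_enc = ρ·d·A.
Flux = 2EA ⇒ E = |ρ|d/(2ε₀), independent of distance outside.
E = (1.14×10^-3)(0.0908)/(2·8.85×10^-12) = 5.85×10^6 N/C.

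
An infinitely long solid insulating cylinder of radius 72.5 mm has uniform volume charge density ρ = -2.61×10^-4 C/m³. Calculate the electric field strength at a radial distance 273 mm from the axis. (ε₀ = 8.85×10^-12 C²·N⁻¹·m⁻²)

|E| ≈ 2.84e5 N/C

Coaxial Gaussian cylinder, radius r = 273 mm, length L (r > 72.5 mm, full cross-section enclosed).
λ_enc = ρ·πR² = (-2.61×10^-4)π(0.0725)² = -4.31×10^-6 C/m.
Gauss's law: E·2πrL = λ_enc L/ε₀.
E = |λ_enc|/(2πε₀r) = (4.31×10^-6)/(2π·8.85×10^-12·0.273) = 2.84×10^5 N/C.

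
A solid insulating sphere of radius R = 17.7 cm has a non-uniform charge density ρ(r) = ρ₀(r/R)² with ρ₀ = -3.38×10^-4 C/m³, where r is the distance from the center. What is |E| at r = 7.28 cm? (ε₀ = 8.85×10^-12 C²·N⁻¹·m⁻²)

Take a concentric spherical Gaussian surface of radius r = 7.28 cm (r < R).
Q_enc = ∫₀^r ρ(r')·4πr'² dr' = (4πρ₀/R²) ∫₀^r r'^4 dr' = 4πρ₀ r^5/(5·R²) = -5.545×10^-8 C.
By Gauss's law, ∮E·dA = E·4πr² = Q_enc/ε₀.
E = |Q_enc|/(4πε₀r²) = (5.545×10^-8)/(4π·8.85×10^-12·(0.0728)²) = 9.41e4 N/C.

E = 9.41×10^4 N/C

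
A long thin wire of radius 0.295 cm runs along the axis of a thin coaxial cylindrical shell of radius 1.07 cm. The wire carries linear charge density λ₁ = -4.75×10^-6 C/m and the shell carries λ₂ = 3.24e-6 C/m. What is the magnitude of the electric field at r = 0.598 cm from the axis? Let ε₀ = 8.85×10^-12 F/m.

Take a coaxial cylindrical Gaussian surface of radius r = 0.598 cm and length L (between the conductors, 0.295 cm < r < 1.07 cm).
The shell at 1.07 cm lies outside the Gaussian surface, so λ_enc = λ₁ = -4.75×10^-6 C/m.
Gauss's law: E·2πrL = λ_enc L/ε₀.
E = |λ_enc|/(2πε₀r) = (4.75e-6)/(2π·8.85×10^-12·0.00598) = 1.43e7 N/C.

E ≈ 1.43×10^7 V/m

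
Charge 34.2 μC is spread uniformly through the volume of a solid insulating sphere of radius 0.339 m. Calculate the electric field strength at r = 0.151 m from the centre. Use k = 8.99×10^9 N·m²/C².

1.19e6 V/m

Symmetry ⇒ E = E(r) r̂. Gaussian sphere of radius r = 0.151 m (r < R).
Only the charge within r is enclosed: Q_enc = Q·(r/R)³ = (34.2 μC)·(0.151 m/0.339 m)³ = 3.022×10^-6 C.
Since E is radial and uniform over the Gaussian sphere, Φ = E·4πr² = Q_enc/ε₀.
E = k|Q_enc|/r² = (8.99×10^9)(3.022×10^-6)/(0.151)² = 1.19×10^6 N/C.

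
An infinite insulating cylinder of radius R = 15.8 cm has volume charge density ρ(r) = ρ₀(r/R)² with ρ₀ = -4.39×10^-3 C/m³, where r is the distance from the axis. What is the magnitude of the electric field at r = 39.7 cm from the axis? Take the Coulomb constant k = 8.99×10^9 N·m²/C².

|E| = 7.80e6 N/C

By cylindrical symmetry E is radial; use a coaxial Gaussian cylinder of radius 39.7 cm and length L (r > R, full charge per length enclosed).
λ_enc = 2π ∫₀^R ρ₀(r'/R)^2 r' dr' = 2πρ₀R²/4 = -1.721e-4 C/m.
Applying ∮E·dA = Q_enc/ε₀ with the end caps contributing no flux:
E = 2k|λ_enc|/r = 2(8.99×10^9)(1.721×10^-4)/(0.397) = 7.80×10^6 N/C.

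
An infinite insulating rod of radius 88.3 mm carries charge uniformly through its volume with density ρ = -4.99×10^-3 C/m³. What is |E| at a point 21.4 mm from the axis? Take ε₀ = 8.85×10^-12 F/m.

|E| ≈ 6.03e6 N/C

Take a coaxial cylindrical Gaussian surface of radius r = 21.4 mm and length L (r < R).
Charge inside radius r per length L is ρ·πr²·L, so λ_enc = ρπr² = -7.179×10^-6 C/m.
Gauss's law: E·2πrL = λ_enc L/ε₀.
E = |λ_enc|/(2πε₀r) = (7.179×10^-6)/(2π·8.85×10^-12·0.0214) = 6.03e6 N/C.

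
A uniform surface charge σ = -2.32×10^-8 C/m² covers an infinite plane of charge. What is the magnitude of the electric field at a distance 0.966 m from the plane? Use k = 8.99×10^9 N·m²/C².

Choose a cylindrical pillbox piercing the sheet, end faces (area A) parallel to it.
Flux Φ = 2EA and Q_enc = σA, so 2EA = σA/ε₀ ⇒ E = |σ|/(2ε₀), independent of distance.
E = 2πk|σ| = 2π(8.99×10^9)(2.32×10^-8) = 1.31×10^3 N/C.

|E| = 1.31×10^3 N/C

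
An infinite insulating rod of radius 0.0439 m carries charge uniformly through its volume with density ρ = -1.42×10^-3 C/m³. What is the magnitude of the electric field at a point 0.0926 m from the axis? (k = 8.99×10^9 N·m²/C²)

E = 1.67e6 N/C

Take a coaxial cylindrical Gaussian surface of radius r = 0.0926 m and length L (r > 0.0439 m, full cross-section enclosed).
λ_enc = ρ·πR² = (-1.42e-3)π(0.0439)² = -8.597×10^-6 C/m.
By Gauss's law (flux through the curved wall only), E·2πrL = λ_enc L/ε₀.
E = 2k|λ_enc|/r = 2(8.99×10^9)(8.597e-6)/(0.0926) = 1.67×10^6 N/C.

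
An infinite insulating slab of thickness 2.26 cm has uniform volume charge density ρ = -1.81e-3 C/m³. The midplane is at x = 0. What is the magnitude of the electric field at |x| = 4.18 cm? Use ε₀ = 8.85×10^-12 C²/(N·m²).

E = 2.31e6 N/C

The point |x| = 4.18 cm lies outside the slab (half-thickness 0.0113 m). A symmetric pillbox spanning the full slab encloses Q_enc = ρ·d·A.
Flux = 2EA ⇒ E = |ρ|d/(2ε₀), independent of distance outside.
E = (1.81×10^-3)(0.0226)/(2·8.85×10^-12) = 2.31×10^6 N/C.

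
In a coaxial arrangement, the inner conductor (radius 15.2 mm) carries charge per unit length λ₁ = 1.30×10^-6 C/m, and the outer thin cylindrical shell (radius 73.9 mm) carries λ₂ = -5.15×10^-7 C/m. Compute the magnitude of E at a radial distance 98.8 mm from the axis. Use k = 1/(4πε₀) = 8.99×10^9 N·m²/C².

E ≈ 1.43e5 V/m

Choose a coaxial cylinder of radius r = 98.8 mm (arbitrary length L) as the Gaussian surface (r > 73.9 mm, enclosing both).
λ_enc = λ₁ + λ₂ = (1.30e-6) + (-5.15e-7) = 7.85×10^-7 C/m.
Gauss's law: E·2πrL = λ_enc L/ε₀.
E = 2k|λ_enc|/r = 2(8.99×10^9)(7.85×10^-7)/(0.0988) = 1.43e5 N/C.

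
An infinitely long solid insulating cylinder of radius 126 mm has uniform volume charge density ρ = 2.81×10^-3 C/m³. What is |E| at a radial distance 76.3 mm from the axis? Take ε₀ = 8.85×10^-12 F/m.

1.21×10^7 N/C

Coaxial Gaussian cylinder, radius r = 76.3 mm, length L (r < R).
Enclosed charge per unit length: λ_enc = ρ·πr² = (2.81e-3)π(0.0763)² = 5.139×10^-5 C/m.
By Gauss's law (flux through the curved wall only), E·2πrL = λ_enc L/ε₀.
E = |λ_enc|/(2πε₀r) = (5.139×10^-5)/(2π·8.85×10^-12·0.0763) = 1.21e7 N/C.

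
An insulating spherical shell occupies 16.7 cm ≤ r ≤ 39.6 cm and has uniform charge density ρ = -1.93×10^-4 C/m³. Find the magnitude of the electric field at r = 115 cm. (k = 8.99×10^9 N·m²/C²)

Symmetry ⇒ E = E(r) r̂. Gaussian sphere of radius r = 115 cm (r > 39.6 cm, enclosing the whole shell).
Q_enc = ρ·(4π/3)(b³ − a³) = (-1.93×10^-4)·(4π/3)·((0.396)³ − (0.167)³) = -4.644×10^-5 C.
Gauss's law: E·4πr² = Q_enc/ε₀.
E = k|Q_enc|/r² = (8.99×10^9)(4.644e-5)/(1.15)² = 3.16×10^5 N/C.

|E| = 3.16e5 V/m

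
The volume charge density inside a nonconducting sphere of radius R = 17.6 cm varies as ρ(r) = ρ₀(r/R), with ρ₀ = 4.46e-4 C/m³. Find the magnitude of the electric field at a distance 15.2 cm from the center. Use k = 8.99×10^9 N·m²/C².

By spherical symmetry E is radial; choose a Gaussian sphere of radius r = 15.2 cm (r < R).
Integrate the density: Q_enc = 4π ∫₀^r ρ₀(r'/R)^1 r'² dr' = 4πρ₀ r^4/(4·R) = 4.25×10^-6 C.
Applying ∮E·dA = Q_enc/ε₀ with Φ = E(4πr²):
E = k|Q_enc|/r² = (8.99×10^9)(4.25×10^-6)/(0.152)² = 1.65×10^6 N/C.

1.65e6 V/m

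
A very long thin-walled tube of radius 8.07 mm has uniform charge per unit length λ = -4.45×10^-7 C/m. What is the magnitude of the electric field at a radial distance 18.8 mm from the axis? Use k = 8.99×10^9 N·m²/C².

E ≈ 4.26×10^5 V/m

Choose a coaxial cylinder of radius r = 18.8 mm (arbitrary length L) as the Gaussian surface (r > 8.07 mm).
The full line charge is enclosed: λ_enc = -4.45×10^-7 C/m.
By Gauss's law (flux through the curved wall only), E·2πrL = λ_enc L/ε₀.
E = 2k|λ_enc|/r = 2(8.99×10^9)(4.45×10^-7)/(0.0188) = 4.26e5 N/C.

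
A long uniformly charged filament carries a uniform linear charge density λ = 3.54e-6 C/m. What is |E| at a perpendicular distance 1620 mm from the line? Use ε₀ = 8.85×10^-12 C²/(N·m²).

|E| ≈ 3.93e4 N/C

Coaxial Gaussian cylinder, radius r = 1620 mm, length L.
Q_enc = λL, so λ_enc = 3.54×10^-6 C/m.
By Gauss's law (flux through the curved wall only), E·2πrL = λ_enc L/ε₀.
E = |λ_enc|/(2πε₀r) = (3.54e-6)/(2π·8.85×10^-12·1.62) = 3.93×10^4 N/C.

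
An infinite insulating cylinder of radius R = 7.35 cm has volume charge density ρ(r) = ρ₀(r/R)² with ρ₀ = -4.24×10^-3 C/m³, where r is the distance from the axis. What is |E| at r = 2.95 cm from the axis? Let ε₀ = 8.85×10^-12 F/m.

Coaxial Gaussian cylinder, radius r = 2.95 cm, length L (r < R).
λ_enc = ∫₀^r ρ(r')·2πr' dr' = (2πρ₀/R²)·r^4/4 = -9.337e-7 C/m.
Since E is radial and uniform over the curved surface, Φ = E·2πrL = Q_enc/ε₀ = λ_enc L/ε₀.
E = |λ_enc|/(2πε₀r) = (9.337×10^-7)/(2π·8.85×10^-12·0.0295) = 5.69e5 N/C.

|E| ≈ 5.69×10^5 N/C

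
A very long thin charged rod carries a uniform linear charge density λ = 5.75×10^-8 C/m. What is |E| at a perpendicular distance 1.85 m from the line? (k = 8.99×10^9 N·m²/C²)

Take a coaxial cylindrical Gaussian surface of radius r = 1.85 m and length L.
Q_enc = λL, so λ_enc = 5.75×10^-8 C/m.
By Gauss's law (flux through the curved wall only), E·2πrL = λ_enc L/ε₀.
E = 2k|λ_enc|/r = 2(8.99×10^9)(5.75×10^-8)/(1.85) = 559 N/C.

E ≈ 559 N/C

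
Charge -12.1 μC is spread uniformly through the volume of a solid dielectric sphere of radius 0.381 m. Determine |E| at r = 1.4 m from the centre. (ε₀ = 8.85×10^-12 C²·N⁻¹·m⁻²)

By spherical symmetry E is radial; choose a Gaussian sphere of radius r = 1.4 m (r > R, so the entire charge is enclosed).
Q_enc = -12.1 μC = -1.21×10^-5 C.
Gauss's law: E·4πr² = Q_enc/ε₀.
E = |Q_enc|/(4πε₀r²) = (1.21×10^-5)/(4π·8.85×10^-12·(1.4)²) = 5.55×10^4 N/C.

E ≈ 5.55e4 N/C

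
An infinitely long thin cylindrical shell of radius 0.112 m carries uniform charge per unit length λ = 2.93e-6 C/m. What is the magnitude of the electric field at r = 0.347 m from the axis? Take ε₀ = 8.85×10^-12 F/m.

E = 1.52×10^5 N/C

Take a coaxial cylindrical Gaussian surface of radius r = 0.347 m and length L (r > 0.112 m).
The full line charge is enclosed: λ_enc = 2.93e-6 C/m.
Applying ∮E·dA = Q_enc/ε₀ with the end caps contributing no flux:
E = |λ_enc|/(2πε₀r) = (2.93×10^-6)/(2π·8.85×10^-12·0.347) = 1.52×10^5 N/C.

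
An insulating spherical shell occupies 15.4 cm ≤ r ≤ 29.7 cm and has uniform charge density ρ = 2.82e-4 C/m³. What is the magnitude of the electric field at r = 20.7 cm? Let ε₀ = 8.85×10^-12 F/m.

Take a concentric spherical Gaussian surface of radius r = 20.7 cm (within the shell material, 15.4 cm < r < 29.7 cm).
Only the shell between 15.4 cm and r is enclosed: Q_enc = ρ·(4π/3)(r³ − a³) = (2.82e-4)·(4π/3)·((0.207)³ − (0.154)³) = 6.163e-6 C.
Gauss's law: E·4πr² = Q_enc/ε₀.
E = |Q_enc|/(4πε₀r²) = (6.163×10^-6)/(4π·8.85×10^-12·(0.207)²) = 1.29e6 N/C.

E ≈ 1.29×10^6 V/m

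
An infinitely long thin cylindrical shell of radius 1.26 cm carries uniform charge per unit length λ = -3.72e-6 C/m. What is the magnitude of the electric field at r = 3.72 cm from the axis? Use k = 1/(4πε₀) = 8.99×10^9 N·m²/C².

Coaxial Gaussian cylinder, radius r = 3.72 cm, length L (r > 1.26 cm).
The full line charge is enclosed: λ_enc = -3.72×10^-6 C/m.
Since E is radial and uniform over the curved surface, Φ = E·2πrL = Q_enc/ε₀ = λ_enc L/ε₀.
E = 2k|λ_enc|/r = 2(8.99×10^9)(3.72e-6)/(0.0372) = 1.80×10^6 N/C.

E = 1.80×10^6 N/C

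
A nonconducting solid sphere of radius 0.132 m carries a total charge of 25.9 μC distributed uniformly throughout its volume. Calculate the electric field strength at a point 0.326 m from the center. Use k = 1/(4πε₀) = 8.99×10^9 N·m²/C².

Symmetry ⇒ E = E(r) r̂. Gaussian sphere of radius r = 0.326 m (r > R, so the entire charge is enclosed).
Q_enc = 25.9 μC = 2.59×10^-5 C.
Applying ∮E·dA = Q_enc/ε₀ with Φ = E(4πr²):
E = k|Q_enc|/r² = (8.99×10^9)(2.59×10^-5)/(0.326)² = 2.19×10^6 N/C.

|E| = 2.19×10^6 N/C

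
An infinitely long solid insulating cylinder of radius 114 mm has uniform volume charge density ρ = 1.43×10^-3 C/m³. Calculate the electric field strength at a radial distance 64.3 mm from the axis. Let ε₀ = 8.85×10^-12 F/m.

|E| = 5.19e6 N/C

Coaxial Gaussian cylinder, radius r = 64.3 mm, length L (r < R).
Enclosed charge per unit length: λ_enc = ρ·πr² = (1.43e-3)π(0.0643)² = 1.857×10^-5 C/m.
By Gauss's law (flux through the curved wall only), E·2πrL = λ_enc L/ε₀.
E = |λ_enc|/(2πε₀r) = (1.857e-5)/(2π·8.85×10^-12·0.0643) = 5.19×10^6 N/C.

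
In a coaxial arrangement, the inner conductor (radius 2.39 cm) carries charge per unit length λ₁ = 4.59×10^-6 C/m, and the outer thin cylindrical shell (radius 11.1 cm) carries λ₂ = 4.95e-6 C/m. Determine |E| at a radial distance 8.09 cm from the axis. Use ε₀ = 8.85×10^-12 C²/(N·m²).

Coaxial Gaussian cylinder, radius r = 8.09 cm, length L (between the conductors, 2.39 cm < r < 11.1 cm).
Only the inner wire is enclosed; the outer shell contributes nothing inside itself. λ_enc = λ₁ = 4.59e-6 C/m.
Applying ∮E·dA = Q_enc/ε₀ with the end caps contributing no flux:
E = |λ_enc|/(2πε₀r) = (4.59×10^-6)/(2π·8.85×10^-12·0.0809) = 1.02×10^6 N/C.

1.02×10^6 V/m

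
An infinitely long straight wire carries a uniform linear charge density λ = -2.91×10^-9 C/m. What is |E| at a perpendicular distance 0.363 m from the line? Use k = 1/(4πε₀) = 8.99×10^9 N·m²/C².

E = 144 N/C

By cylindrical symmetry E is radial; use a coaxial Gaussian cylinder of radius 0.363 m and length L.
Q_enc = λL, so λ_enc = -2.91×10^-9 C/m.
By Gauss's law (flux through the curved wall only), E·2πrL = λ_enc L/ε₀.
E = 2k|λ_enc|/r = 2(8.99×10^9)(2.91e-9)/(0.363) = 144 N/C.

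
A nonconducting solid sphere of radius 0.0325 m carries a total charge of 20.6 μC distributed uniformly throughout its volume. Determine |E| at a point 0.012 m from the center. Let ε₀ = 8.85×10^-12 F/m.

E = 6.48e7 N/C

By spherical symmetry E is radial; choose a Gaussian sphere of radius r = 0.012 m (r < R).
Only the charge within r is enclosed: Q_enc = Q·(r/R)³ = (20.6 μC)·(0.012 m/0.0325 m)³ = 1.037e-6 C.
Since E is radial and uniform over the Gaussian sphere, Φ = E·4πr² = Q_enc/ε₀.
E = |Q_enc|/(4πε₀r²) = (1.037×10^-6)/(4π·8.85×10^-12·(0.012)²) = 6.48e7 N/C.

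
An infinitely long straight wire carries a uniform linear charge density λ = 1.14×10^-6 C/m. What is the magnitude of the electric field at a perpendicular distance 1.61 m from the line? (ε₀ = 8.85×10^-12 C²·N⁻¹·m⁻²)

By cylindrical symmetry E is radial; use a coaxial Gaussian cylinder of radius 1.61 m and length L.
Q_enc = λL, so λ_enc = 1.14×10^-6 C/m.
Applying ∮E·dA = Q_enc/ε₀ with the end caps contributing no flux:
E = |λ_enc|/(2πε₀r) = (1.14e-6)/(2π·8.85×10^-12·1.61) = 1.27e4 N/C.

E ≈ 1.27×10^4 N/C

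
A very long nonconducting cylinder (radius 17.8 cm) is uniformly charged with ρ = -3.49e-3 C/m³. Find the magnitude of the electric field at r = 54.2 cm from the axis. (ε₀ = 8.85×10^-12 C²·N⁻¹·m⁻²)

1.15×10^7 N/C

Choose a coaxial cylinder of radius r = 54.2 cm (arbitrary length L) as the Gaussian surface (r > 17.8 cm, full cross-section enclosed).
λ_enc = ρ·πR² = (-3.49×10^-3)π(0.178)² = -3.474×10^-4 C/m.
Applying ∮E·dA = Q_enc/ε₀ with the end caps contributing no flux:
E = |λ_enc|/(2πε₀r) = (3.474e-4)/(2π·8.85×10^-12·0.542) = 1.15e7 N/C.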